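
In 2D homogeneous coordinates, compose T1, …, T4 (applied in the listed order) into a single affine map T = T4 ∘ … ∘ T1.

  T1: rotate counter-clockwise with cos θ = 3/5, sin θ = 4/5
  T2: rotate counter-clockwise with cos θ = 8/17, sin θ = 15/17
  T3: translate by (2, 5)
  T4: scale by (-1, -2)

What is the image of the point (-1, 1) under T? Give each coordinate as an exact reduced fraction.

T1 rotate counter-clockwise with cos θ = 3/5, sin θ = 4/5: (-1, 1) → (-7/5, -1/5)
T2 rotate counter-clockwise with cos θ = 8/17, sin θ = 15/17: (-7/5, -1/5) → (-41/85, -113/85)
T3 translate by (2, 5): (-41/85, -113/85) → (129/85, 312/85)
T4 scale by (-1, -2): (129/85, 312/85) → (-129/85, -624/85)

T(p) = (-129/85, -624/85)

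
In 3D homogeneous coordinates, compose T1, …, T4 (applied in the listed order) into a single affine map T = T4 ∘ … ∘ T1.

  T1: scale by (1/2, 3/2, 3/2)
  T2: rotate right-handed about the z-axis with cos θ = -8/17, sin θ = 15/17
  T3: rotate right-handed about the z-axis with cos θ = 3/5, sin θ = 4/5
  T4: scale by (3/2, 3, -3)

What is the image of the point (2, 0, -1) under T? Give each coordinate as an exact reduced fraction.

T(p) = (-126/85, 39/85, 9/2)

T1 scale by (1/2, 3/2, 3/2): (2, 0, -1) → (1, 0, -3/2)
T2 rotate right-handed about the z-axis with cos θ = -8/17, sin θ = 15/17: (1, 0, -3/2) → (-8/17, 15/17, -3/2)
T3 rotate right-handed about the z-axis with cos θ = 3/5, sin θ = 4/5: (-8/17, 15/17, -3/2) → (-84/85, 13/85, -3/2)
T4 scale by (3/2, 3, -3): (-84/85, 13/85, -3/2) → (-126/85, 39/85, 9/2)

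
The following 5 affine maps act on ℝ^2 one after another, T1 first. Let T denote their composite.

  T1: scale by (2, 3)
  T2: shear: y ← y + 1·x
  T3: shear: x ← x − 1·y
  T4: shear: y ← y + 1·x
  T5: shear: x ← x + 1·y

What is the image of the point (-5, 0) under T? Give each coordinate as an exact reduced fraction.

T(p) = (-10, -10)

T1 scale by (2, 3): (-5, 0) → (-10, 0)
T2 shear: y ← y + 1·x: (-10, 0) → (-10, -10)
T3 shear: x ← x − 1·y: (-10, -10) → (0, -10)
T4 shear: y ← y + 1·x: (0, -10) → (0, -10)
T5 shear: x ← x + 1·y: (0, -10) → (-10, -10)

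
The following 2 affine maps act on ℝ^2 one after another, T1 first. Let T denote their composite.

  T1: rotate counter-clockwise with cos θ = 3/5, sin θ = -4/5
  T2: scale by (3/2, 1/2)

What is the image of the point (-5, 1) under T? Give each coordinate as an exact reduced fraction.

T(p) = (-33/10, 23/10)

T1 rotate counter-clockwise with cos θ = 3/5, sin θ = -4/5: (-5, 1) → (-11/5, 23/5)
T2 scale by (3/2, 1/2): (-11/5, 23/5) → (-33/10, 23/10)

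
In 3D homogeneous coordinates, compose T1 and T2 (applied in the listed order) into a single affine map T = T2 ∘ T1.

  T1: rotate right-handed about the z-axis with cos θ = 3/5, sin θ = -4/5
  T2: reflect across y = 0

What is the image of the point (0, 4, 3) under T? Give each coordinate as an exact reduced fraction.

T1 rotate right-handed about the z-axis with cos θ = 3/5, sin θ = -4/5: (0, 4, 3) → (16/5, 12/5, 3)
T2 reflect across y = 0: (16/5, 12/5, 3) → (16/5, -12/5, 3)

T(p) = (16/5, -12/5, 3)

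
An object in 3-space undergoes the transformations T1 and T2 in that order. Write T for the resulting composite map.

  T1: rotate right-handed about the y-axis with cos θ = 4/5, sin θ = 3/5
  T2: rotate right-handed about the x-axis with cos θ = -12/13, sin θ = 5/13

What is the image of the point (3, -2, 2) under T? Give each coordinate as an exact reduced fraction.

T(p) = (18/5, 25/13, -38/65)

T1 rotate right-handed about the y-axis with cos θ = 4/5, sin θ = 3/5: (3, -2, 2) → (18/5, -2, -1/5)
T2 rotate right-handed about the x-axis with cos θ = -12/13, sin θ = 5/13: (18/5, -2, -1/5) → (18/5, 25/13, -38/65)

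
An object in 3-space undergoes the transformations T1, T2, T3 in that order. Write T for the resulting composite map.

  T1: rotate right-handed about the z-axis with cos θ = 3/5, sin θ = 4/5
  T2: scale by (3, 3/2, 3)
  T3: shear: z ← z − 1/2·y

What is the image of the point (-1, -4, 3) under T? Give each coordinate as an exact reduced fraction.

T1 rotate right-handed about the z-axis with cos θ = 3/5, sin θ = 4/5: (-1, -4, 3) → (13/5, -16/5, 3)
T2 scale by (3, 3/2, 3): (13/5, -16/5, 3) → (39/5, -24/5, 9)
T3 shear: z ← z − 1/2·y: (39/5, -24/5, 9) → (39/5, -24/5, 57/5)

T(p) = (39/5, -24/5, 57/5)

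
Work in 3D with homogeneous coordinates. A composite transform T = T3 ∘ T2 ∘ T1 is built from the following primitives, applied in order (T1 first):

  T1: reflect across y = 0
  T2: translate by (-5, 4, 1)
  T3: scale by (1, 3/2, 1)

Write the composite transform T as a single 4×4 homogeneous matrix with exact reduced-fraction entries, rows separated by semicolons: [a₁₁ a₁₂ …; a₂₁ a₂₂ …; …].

T = [1 0 0 -5; 0 -3/2 0 6; 0 0 1 1; 0 0 0 1]

T1 = [1 0 0 0; 0 -1 0 0; 0 0 1 0; 0 0 0 1]
T2·T1 = [1 0 0 -5; 0 -1 0 4; 0 0 1 1; 0 0 0 1]
T3·…·T1 = [1 0 0 -5; 0 -3/2 0 6; 0 0 1 1; 0 0 0 1]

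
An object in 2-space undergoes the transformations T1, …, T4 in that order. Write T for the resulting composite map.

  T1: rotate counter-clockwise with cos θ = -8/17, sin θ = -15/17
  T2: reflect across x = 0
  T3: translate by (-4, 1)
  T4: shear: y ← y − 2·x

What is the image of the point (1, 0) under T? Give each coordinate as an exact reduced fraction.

T(p) = (-60/17, 122/17)

T1 rotate counter-clockwise with cos θ = -8/17, sin θ = -15/17: (1, 0) → (-8/17, -15/17)
T2 reflect across x = 0: (-8/17, -15/17) → (8/17, -15/17)
T3 translate by (-4, 1): (8/17, -15/17) → (-60/17, 2/17)
T4 shear: y ← y − 2·x: (-60/17, 2/17) → (-60/17, 122/17)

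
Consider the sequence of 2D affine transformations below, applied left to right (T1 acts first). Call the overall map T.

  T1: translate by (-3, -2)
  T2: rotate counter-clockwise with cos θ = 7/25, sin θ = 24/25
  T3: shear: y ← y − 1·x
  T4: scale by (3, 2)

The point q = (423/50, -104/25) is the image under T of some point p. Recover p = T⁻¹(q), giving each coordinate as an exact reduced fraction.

T1 = [1 0 -3; 0 1 -2; 0 0 1]
T2·T1 = [7/25 -24/25 27/25; 24/25 7/25 -86/25; 0 0 1]
T3·…·T1 = [7/25 -24/25 27/25; 17/25 31/25 -113/25; 0 0 1]
T4·…·T1 = [21/25 -72/25 81/25; 34/25 62/25 -226/25; 0 0 1]
det M = 6; M⁻¹ = [31/75 12/25 3; -17/75 7/50 2; 0 0 1]
M⁻¹ · (423/50, -104/25)ᵀ = (9/2, -1/2)ᵀ

p = (9/2, -1/2)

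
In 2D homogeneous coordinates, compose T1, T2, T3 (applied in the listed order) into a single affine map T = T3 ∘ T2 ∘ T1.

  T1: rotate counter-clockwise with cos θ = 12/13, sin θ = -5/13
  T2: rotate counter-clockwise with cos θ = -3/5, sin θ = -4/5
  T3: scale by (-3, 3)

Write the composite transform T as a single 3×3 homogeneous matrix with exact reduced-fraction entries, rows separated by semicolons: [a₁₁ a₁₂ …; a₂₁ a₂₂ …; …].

T1 = [12/13 5/13 0; -5/13 12/13 0; 0 0 1]
T2·T1 = [-56/65 33/65 0; -33/65 -56/65 0; 0 0 1]
T3·…·T1 = [168/65 -99/65 0; -99/65 -168/65 0; 0 0 1]

T = [168/65 -99/65 0; -99/65 -168/65 0; 0 0 1]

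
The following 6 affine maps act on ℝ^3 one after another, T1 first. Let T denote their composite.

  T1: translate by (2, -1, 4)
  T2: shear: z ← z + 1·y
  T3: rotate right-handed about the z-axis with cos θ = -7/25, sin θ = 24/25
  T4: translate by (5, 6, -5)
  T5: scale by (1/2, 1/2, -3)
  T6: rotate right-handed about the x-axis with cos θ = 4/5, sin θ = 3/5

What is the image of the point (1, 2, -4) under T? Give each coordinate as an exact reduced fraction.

T(p) = (8/5, -94/25, 609/50)

T1 translate by (2, -1, 4): (1, 2, -4) → (3, 1, 0)
T2 shear: z ← z + 1·y: (3, 1, 0) → (3, 1, 1)
T3 rotate right-handed about the z-axis with cos θ = -7/25, sin θ = 24/25: (3, 1, 1) → (-9/5, 13/5, 1)
T4 translate by (5, 6, -5): (-9/5, 13/5, 1) → (16/5, 43/5, -4)
T5 scale by (1/2, 1/2, -3): (16/5, 43/5, -4) → (8/5, 43/10, 12)
T6 rotate right-handed about the x-axis with cos θ = 4/5, sin θ = 3/5: (8/5, 43/10, 12) → (8/5, -94/25, 609/50)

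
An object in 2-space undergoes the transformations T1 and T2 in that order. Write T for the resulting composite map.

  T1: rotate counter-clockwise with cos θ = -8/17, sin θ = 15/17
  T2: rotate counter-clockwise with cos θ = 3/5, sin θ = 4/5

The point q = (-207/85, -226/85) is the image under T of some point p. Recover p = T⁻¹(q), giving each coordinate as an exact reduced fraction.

p = (2, 3)

T1 = [-8/17 -15/17 0; 15/17 -8/17 0; 0 0 1]
T2·T1 = [-84/85 -13/85 0; 13/85 -84/85 0; 0 0 1]
det M = 1; M⁻¹ = [-84/85 13/85 0; -13/85 -84/85 0; 0 0 1]
M⁻¹ · (-207/85, -226/85)ᵀ = (2, 3)ᵀ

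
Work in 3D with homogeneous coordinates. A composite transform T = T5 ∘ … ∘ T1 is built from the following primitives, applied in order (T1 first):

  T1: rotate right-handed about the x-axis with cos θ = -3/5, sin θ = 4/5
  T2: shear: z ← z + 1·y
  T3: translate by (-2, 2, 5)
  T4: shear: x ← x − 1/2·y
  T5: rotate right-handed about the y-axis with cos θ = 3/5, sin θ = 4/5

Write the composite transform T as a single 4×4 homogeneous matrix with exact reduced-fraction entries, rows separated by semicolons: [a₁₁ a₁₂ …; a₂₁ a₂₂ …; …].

T1 = [1 0 0 0; 0 -3/5 -4/5 0; 0 4/5 -3/5 0; 0 0 0 1]
T2·T1 = [1 0 0 0; 0 -3/5 -4/5 0; 0 1/5 -7/5 0; 0 0 0 1]
T3·…·T1 = [1 0 0 -2; 0 -3/5 -4/5 2; 0 1/5 -7/5 5; 0 0 0 1]
T4·…·T1 = [1 3/10 2/5 -3; 0 -3/5 -4/5 2; 0 1/5 -7/5 5; 0 0 0 1]
T5·…·T1 = [3/5 17/50 -22/25 11/5; 0 -3/5 -4/5 2; -4/5 -3/25 -29/25 27/5; 0 0 0 1]

T = [3/5 17/50 -22/25 11/5; 0 -3/5 -4/5 2; -4/5 -3/25 -29/25 27/5; 0 0 0 1]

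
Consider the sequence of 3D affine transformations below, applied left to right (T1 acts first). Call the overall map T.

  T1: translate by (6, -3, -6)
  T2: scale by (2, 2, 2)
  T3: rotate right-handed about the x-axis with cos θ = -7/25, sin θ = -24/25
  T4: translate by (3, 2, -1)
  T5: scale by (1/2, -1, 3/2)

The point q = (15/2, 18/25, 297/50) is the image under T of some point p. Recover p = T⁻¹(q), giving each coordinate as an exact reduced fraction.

p = (0, 1, 4)

T1 = [1 0 0 6; 0 1 0 -3; 0 0 1 -6; 0 0 0 1]
T2·T1 = [2 0 0 12; 0 2 0 -6; 0 0 2 -12; 0 0 0 1]
T3·…·T1 = [2 0 0 12; 0 -14/25 48/25 -246/25; 0 -48/25 -14/25 228/25; 0 0 0 1]
T4·…·T1 = [2 0 0 15; 0 -14/25 48/25 -196/25; 0 -48/25 -14/25 203/25; 0 0 0 1]
T5·…·T1 = [1 0 0 15/2; 0 14/25 -48/25 196/25; 0 -72/25 -21/25 609/50; 0 0 0 1]
det M = -6; M⁻¹ = [1 0 0 -15/2; 0 7/50 -8/25 14/5; 0 -12/25 -7/75 49/10; 0 0 0 1]
M⁻¹ · (15/2, 18/25, 297/50)ᵀ = (0, 1, 4)ᵀ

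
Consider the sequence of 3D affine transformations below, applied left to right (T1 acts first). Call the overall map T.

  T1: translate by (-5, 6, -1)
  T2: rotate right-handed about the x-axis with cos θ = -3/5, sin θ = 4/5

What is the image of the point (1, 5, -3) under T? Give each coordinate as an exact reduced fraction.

T(p) = (-4, -17/5, 56/5)

T1 translate by (-5, 6, -1): (1, 5, -3) → (-4, 11, -4)
T2 rotate right-handed about the x-axis with cos θ = -3/5, sin θ = 4/5: (-4, 11, -4) → (-4, -17/5, 56/5)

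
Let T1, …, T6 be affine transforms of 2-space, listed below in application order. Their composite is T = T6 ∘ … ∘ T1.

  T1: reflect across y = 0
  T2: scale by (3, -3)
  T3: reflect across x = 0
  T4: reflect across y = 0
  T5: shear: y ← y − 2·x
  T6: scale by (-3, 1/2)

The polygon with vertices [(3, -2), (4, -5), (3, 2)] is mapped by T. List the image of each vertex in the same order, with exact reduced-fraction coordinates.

T1 reflect across y = 0: (3, -2) → (3, 2); (4, -5) → (4, 5); (3, 2) → (3, -2)
T2 scale by (3, -3): (3, 2) → (9, -6); (4, 5) → (12, -15); (3, -2) → (9, 6)
T3 reflect across x = 0: (9, -6) → (-9, -6); (12, -15) → (-12, -15); (9, 6) → (-9, 6)
T4 reflect across y = 0: (-9, -6) → (-9, 6); (-12, -15) → (-12, 15); (-9, 6) → (-9, -6)
T5 shear: y ← y − 2·x: (-9, 6) → (-9, 24); (-12, 15) → (-12, 39); (-9, -6) → (-9, 12)
T6 scale by (-3, 1/2): (-9, 24) → (27, 12); (-12, 39) → (36, 39/2); (-9, 12) → (27, 6)

image vertices: (27, 12), (36, 39/2), (27, 6)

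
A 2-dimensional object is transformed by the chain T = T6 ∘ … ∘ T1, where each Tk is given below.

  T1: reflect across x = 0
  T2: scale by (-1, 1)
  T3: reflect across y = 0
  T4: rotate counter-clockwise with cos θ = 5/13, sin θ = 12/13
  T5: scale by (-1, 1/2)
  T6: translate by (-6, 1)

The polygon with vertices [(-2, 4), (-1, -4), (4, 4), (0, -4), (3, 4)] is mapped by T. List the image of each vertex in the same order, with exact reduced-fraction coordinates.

T1 reflect across x = 0: (-2, 4) → (2, 4); (-1, -4) → (1, -4); (4, 4) → (-4, 4); (0, -4) → (0, -4); (3, 4) → (-3, 4)
T2 scale by (-1, 1): (2, 4) → (-2, 4); (1, -4) → (-1, -4); (-4, 4) → (4, 4); (0, -4) → (0, -4); (-3, 4) → (3, 4)
T3 reflect across y = 0: (-2, 4) → (-2, -4); (-1, -4) → (-1, 4); (4, 4) → (4, -4); (0, -4) → (0, 4); (3, 4) → (3, -4)
T4 rotate counter-clockwise with cos θ = 5/13, sin θ = 12/13: (-2, -4) → (38/13, -44/13); (-1, 4) → (-53/13, 8/13); (4, -4) → (68/13, 28/13); (0, 4) → (-48/13, 20/13); (3, -4) → (63/13, 16/13)
T5 scale by (-1, 1/2): (38/13, -44/13) → (-38/13, -22/13); (-53/13, 8/13) → (53/13, 4/13); (68/13, 28/13) → (-68/13, 14/13); (-48/13, 20/13) → (48/13, 10/13); (63/13, 16/13) → (-63/13, 8/13)
T6 translate by (-6, 1): (-38/13, -22/13) → (-116/13, -9/13); (53/13, 4/13) → (-25/13, 17/13); (-68/13, 14/13) → (-146/13, 27/13); (48/13, 10/13) → (-30/13, 23/13); (-63/13, 8/13) → (-141/13, 21/13)

image vertices: (-116/13, -9/13), (-25/13, 17/13), (-146/13, 27/13), (-30/13, 23/13), (-141/13, 21/13)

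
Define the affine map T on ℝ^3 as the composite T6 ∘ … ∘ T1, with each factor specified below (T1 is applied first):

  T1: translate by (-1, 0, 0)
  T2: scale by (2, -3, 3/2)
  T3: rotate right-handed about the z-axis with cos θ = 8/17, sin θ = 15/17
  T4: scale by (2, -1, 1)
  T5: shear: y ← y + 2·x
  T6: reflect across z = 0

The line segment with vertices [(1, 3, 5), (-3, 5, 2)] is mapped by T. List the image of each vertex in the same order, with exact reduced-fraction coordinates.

T1 translate by (-1, 0, 0): (1, 3, 5) → (0, 3, 5); (-3, 5, 2) → (-4, 5, 2)
T2 scale by (2, -3, 3/2): (0, 3, 5) → (0, -9, 15/2); (-4, 5, 2) → (-8, -15, 3)
T3 rotate right-handed about the z-axis with cos θ = 8/17, sin θ = 15/17: (0, -9, 15/2) → (135/17, -72/17, 15/2); (-8, -15, 3) → (161/17, -240/17, 3)
T4 scale by (2, -1, 1): (135/17, -72/17, 15/2) → (270/17, 72/17, 15/2); (161/17, -240/17, 3) → (322/17, 240/17, 3)
T5 shear: y ← y + 2·x: (270/17, 72/17, 15/2) → (270/17, 36, 15/2); (322/17, 240/17, 3) → (322/17, 52, 3)
T6 reflect across z = 0: (270/17, 36, 15/2) → (270/17, 36, -15/2); (322/17, 52, 3) → (322/17, 52, -3)

image vertices: (270/17, 36, -15/2), (322/17, 52, -3)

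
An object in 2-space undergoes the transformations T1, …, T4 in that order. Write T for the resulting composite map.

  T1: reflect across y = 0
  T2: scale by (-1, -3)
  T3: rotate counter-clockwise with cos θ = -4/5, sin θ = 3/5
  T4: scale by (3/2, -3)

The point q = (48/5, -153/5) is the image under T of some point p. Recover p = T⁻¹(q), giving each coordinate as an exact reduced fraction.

T1 = [1 0 0; 0 -1 0; 0 0 1]
T2·T1 = [-1 0 0; 0 3 0; 0 0 1]
T3·…·T1 = [4/5 -9/5 0; -3/5 -12/5 0; 0 0 1]
T4·…·T1 = [6/5 -27/10 0; 9/5 36/5 0; 0 0 1]
det M = 27/2; M⁻¹ = [8/15 1/5 0; -2/15 4/45 0; 0 0 1]
M⁻¹ · (48/5, -153/5)ᵀ = (-1, -4)ᵀ

p = (-1, -4)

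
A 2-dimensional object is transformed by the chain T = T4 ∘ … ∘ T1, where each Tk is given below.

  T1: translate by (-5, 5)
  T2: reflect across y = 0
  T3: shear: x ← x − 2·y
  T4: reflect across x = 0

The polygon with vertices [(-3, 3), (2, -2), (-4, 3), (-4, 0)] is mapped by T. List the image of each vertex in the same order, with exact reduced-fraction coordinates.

image vertices: (-8, -8), (-3, -3), (-7, -8), (-1, -5)

T1 translate by (-5, 5): (-3, 3) → (-8, 8); (2, -2) → (-3, 3); (-4, 3) → (-9, 8); (-4, 0) → (-9, 5)
T2 reflect across y = 0: (-8, 8) → (-8, -8); (-3, 3) → (-3, -3); (-9, 8) → (-9, -8); (-9, 5) → (-9, -5)
T3 shear: x ← x − 2·y: (-8, -8) → (8, -8); (-3, -3) → (3, -3); (-9, -8) → (7, -8); (-9, -5) → (1, -5)
T4 reflect across x = 0: (8, -8) → (-8, -8); (3, -3) → (-3, -3); (7, -8) → (-7, -8); (1, -5) → (-1, -5)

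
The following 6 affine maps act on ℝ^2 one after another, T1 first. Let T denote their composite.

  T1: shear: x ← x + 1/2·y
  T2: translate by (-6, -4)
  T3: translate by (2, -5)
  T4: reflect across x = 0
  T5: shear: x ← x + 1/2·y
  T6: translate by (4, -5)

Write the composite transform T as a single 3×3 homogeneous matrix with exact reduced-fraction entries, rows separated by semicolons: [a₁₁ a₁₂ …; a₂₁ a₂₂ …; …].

T = [-1 0 7/2; 0 1 -14; 0 0 1]

T1 = [1 1/2 0; 0 1 0; 0 0 1]
T2·T1 = [1 1/2 -6; 0 1 -4; 0 0 1]
T3·…·T1 = [1 1/2 -4; 0 1 -9; 0 0 1]
T4·…·T1 = [-1 -1/2 4; 0 1 -9; 0 0 1]
T5·…·T1 = [-1 0 -1/2; 0 1 -9; 0 0 1]
T6·…·T1 = [-1 0 7/2; 0 1 -14; 0 0 1]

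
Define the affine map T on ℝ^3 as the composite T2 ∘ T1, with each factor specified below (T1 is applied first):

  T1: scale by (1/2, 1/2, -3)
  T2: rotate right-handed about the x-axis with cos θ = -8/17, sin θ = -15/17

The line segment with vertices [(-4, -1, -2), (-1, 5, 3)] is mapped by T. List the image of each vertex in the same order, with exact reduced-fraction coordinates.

T1 scale by (1/2, 1/2, -3): (-4, -1, -2) → (-2, -1/2, 6); (-1, 5, 3) → (-1/2, 5/2, -9)
T2 rotate right-handed about the x-axis with cos θ = -8/17, sin θ = -15/17: (-2, -1/2, 6) → (-2, 94/17, -81/34); (-1/2, 5/2, -9) → (-1/2, -155/17, 69/34)

image vertices: (-2, 94/17, -81/34), (-1/2, -155/17, 69/34)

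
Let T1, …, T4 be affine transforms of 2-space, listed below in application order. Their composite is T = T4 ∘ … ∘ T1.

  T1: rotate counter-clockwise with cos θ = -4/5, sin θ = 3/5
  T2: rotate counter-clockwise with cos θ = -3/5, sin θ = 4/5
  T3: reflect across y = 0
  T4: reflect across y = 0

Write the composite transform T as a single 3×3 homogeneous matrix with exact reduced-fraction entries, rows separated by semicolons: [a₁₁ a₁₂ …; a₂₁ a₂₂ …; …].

T1 = [-4/5 -3/5 0; 3/5 -4/5 0; 0 0 1]
T2·T1 = [0 1 0; -1 0 0; 0 0 1]
T3·…·T1 = [0 1 0; 1 0 0; 0 0 1]
T4·…·T1 = [0 1 0; -1 0 0; 0 0 1]

T = [0 1 0; -1 0 0; 0 0 1]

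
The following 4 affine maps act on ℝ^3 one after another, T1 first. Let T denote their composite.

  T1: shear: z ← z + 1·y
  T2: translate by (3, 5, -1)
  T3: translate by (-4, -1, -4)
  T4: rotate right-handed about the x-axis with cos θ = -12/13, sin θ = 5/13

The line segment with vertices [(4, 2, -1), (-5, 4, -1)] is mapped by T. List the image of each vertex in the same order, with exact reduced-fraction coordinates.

image vertices: (3, -4, 6), (-6, -86/13, 64/13)

T1 shear: z ← z + 1·y: (4, 2, -1) → (4, 2, 1); (-5, 4, -1) → (-5, 4, 3)
T2 translate by (3, 5, -1): (4, 2, 1) → (7, 7, 0); (-5, 4, 3) → (-2, 9, 2)
T3 translate by (-4, -1, -4): (7, 7, 0) → (3, 6, -4); (-2, 9, 2) → (-6, 8, -2)
T4 rotate right-handed about the x-axis with cos θ = -12/13, sin θ = 5/13: (3, 6, -4) → (3, -4, 6); (-6, 8, -2) → (-6, -86/13, 64/13)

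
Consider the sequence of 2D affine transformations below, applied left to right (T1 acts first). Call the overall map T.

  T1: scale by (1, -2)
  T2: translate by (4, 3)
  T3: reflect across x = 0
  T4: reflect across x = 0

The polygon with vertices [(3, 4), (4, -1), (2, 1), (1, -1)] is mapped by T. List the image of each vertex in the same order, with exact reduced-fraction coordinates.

image vertices: (7, -5), (8, 5), (6, 1), (5, 5)

T1 scale by (1, -2): (3, 4) → (3, -8); (4, -1) → (4, 2); (2, 1) → (2, -2); (1, -1) → (1, 2)
T2 translate by (4, 3): (3, -8) → (7, -5); (4, 2) → (8, 5); (2, -2) → (6, 1); (1, 2) → (5, 5)
T3 reflect across x = 0: (7, -5) → (-7, -5); (8, 5) → (-8, 5); (6, 1) → (-6, 1); (5, 5) → (-5, 5)
T4 reflect across x = 0: (-7, -5) → (7, -5); (-8, 5) → (8, 5); (-6, 1) → (6, 1); (-5, 5) → (5, 5)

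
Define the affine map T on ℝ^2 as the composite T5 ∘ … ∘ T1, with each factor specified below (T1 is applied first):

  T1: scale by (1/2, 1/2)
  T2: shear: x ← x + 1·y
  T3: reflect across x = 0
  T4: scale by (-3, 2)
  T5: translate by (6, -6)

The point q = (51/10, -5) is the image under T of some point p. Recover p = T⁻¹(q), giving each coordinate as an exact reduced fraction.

T1 = [1/2 0 0; 0 1/2 0; 0 0 1]
T2·T1 = [1/2 1/2 0; 0 1/2 0; 0 0 1]
T3·…·T1 = [-1/2 -1/2 0; 0 1/2 0; 0 0 1]
T4·…·T1 = [3/2 3/2 0; 0 1 0; 0 0 1]
T5·…·T1 = [3/2 3/2 6; 0 1 -6; 0 0 1]
det M = 3/2; M⁻¹ = [2/3 -1 -10; 0 1 6; 0 0 1]
M⁻¹ · (51/10, -5)ᵀ = (-8/5, 1)ᵀ

p = (-8/5, 1)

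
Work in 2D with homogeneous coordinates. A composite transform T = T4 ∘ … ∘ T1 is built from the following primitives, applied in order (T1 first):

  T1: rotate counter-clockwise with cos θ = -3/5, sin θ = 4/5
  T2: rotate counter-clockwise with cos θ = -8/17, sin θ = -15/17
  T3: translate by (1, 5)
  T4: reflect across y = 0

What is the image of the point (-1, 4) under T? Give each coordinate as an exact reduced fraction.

T(p) = (-3/5, -44/5)

T1 rotate counter-clockwise with cos θ = -3/5, sin θ = 4/5: (-1, 4) → (-13/5, -16/5)
T2 rotate counter-clockwise with cos θ = -8/17, sin θ = -15/17: (-13/5, -16/5) → (-8/5, 19/5)
T3 translate by (1, 5): (-8/5, 19/5) → (-3/5, 44/5)
T4 reflect across y = 0: (-3/5, 44/5) → (-3/5, -44/5)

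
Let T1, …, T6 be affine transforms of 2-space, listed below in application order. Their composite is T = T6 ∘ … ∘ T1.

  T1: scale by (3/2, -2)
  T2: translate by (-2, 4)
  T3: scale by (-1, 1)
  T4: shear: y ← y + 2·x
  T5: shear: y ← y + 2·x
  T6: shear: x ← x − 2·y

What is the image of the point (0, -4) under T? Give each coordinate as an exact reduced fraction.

T(p) = (-38, 20)

T1 scale by (3/2, -2): (0, -4) → (0, 8)
T2 translate by (-2, 4): (0, 8) → (-2, 12)
T3 scale by (-1, 1): (-2, 12) → (2, 12)
T4 shear: y ← y + 2·x: (2, 12) → (2, 16)
T5 shear: y ← y + 2·x: (2, 16) → (2, 20)
T6 shear: x ← x − 2·y: (2, 20) → (-38, 20)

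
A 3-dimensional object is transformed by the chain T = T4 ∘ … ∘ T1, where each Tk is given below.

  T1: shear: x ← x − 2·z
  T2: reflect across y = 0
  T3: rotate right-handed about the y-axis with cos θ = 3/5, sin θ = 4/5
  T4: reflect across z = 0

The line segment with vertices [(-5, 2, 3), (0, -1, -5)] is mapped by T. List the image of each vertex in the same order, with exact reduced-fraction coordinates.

T1 shear: x ← x − 2·z: (-5, 2, 3) → (-11, 2, 3); (0, -1, -5) → (10, -1, -5)
T2 reflect across y = 0: (-11, 2, 3) → (-11, -2, 3); (10, -1, -5) → (10, 1, -5)
T3 rotate right-handed about the y-axis with cos θ = 3/5, sin θ = 4/5: (-11, -2, 3) → (-21/5, -2, 53/5); (10, 1, -5) → (2, 1, -11)
T4 reflect across z = 0: (-21/5, -2, 53/5) → (-21/5, -2, -53/5); (2, 1, -11) → (2, 1, 11)

image vertices: (-21/5, -2, -53/5), (2, 1, 11)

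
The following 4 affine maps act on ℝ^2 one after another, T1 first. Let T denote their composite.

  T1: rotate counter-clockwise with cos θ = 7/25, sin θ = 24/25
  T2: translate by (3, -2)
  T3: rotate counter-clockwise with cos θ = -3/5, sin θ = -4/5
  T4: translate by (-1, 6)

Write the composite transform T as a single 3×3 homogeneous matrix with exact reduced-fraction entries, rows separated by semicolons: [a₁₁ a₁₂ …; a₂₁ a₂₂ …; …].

T = [3/5 4/5 -22/5; -4/5 3/5 24/5; 0 0 1]

T1 = [7/25 -24/25 0; 24/25 7/25 0; 0 0 1]
T2·T1 = [7/25 -24/25 3; 24/25 7/25 -2; 0 0 1]
T3·…·T1 = [3/5 4/5 -17/5; -4/5 3/5 -6/5; 0 0 1]
T4·…·T1 = [3/5 4/5 -22/5; -4/5 3/5 24/5; 0 0 1]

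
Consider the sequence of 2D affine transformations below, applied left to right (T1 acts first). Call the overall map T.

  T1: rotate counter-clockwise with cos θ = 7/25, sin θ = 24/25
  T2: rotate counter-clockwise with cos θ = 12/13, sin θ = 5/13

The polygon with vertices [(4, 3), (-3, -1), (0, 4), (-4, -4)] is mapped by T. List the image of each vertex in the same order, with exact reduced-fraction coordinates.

T1 rotate counter-clockwise with cos θ = 7/25, sin θ = 24/25: (4, 3) → (-44/25, 117/25); (-3, -1) → (3/25, -79/25); (0, 4) → (-96/25, 28/25); (-4, -4) → (68/25, -124/25)
T2 rotate counter-clockwise with cos θ = 12/13, sin θ = 5/13: (-44/25, 117/25) → (-1113/325, 1184/325); (3/25, -79/25) → (431/325, -933/325); (-96/25, 28/25) → (-1292/325, -144/325); (68/25, -124/25) → (1436/325, -1148/325)

image vertices: (-1113/325, 1184/325), (431/325, -933/325), (-1292/325, -144/325), (1436/325, -1148/325)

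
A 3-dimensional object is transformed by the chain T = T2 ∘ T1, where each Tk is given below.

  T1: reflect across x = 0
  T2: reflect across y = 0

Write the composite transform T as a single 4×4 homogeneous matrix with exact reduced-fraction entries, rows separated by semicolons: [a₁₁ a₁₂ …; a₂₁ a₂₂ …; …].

T1 = [-1 0 0 0; 0 1 0 0; 0 0 1 0; 0 0 0 1]
T2·T1 = [-1 0 0 0; 0 -1 0 0; 0 0 1 0; 0 0 0 1]

T = [-1 0 0 0; 0 -1 0 0; 0 0 1 0; 0 0 0 1]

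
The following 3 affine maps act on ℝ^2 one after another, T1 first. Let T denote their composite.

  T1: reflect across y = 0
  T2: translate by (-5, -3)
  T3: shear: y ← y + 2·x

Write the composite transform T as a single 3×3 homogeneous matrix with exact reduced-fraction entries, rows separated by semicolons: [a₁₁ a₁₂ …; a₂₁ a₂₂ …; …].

T = [1 0 -5; 2 -1 -13; 0 0 1]

T1 = [1 0 0; 0 -1 0; 0 0 1]
T2·T1 = [1 0 -5; 0 -1 -3; 0 0 1]
T3·…·T1 = [1 0 -5; 2 -1 -13; 0 0 1]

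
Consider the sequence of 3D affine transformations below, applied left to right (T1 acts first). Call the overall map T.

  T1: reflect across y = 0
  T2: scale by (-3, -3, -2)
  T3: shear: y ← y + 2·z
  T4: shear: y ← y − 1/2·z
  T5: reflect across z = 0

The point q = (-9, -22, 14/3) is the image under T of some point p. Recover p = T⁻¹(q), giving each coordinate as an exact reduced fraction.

T1 = [1 0 0 0; 0 -1 0 0; 0 0 1 0; 0 0 0 1]
T2·T1 = [-3 0 0 0; 0 3 0 0; 0 0 -2 0; 0 0 0 1]
T3·…·T1 = [-3 0 0 0; 0 3 -4 0; 0 0 -2 0; 0 0 0 1]
T4·…·T1 = [-3 0 0 0; 0 3 -3 0; 0 0 -2 0; 0 0 0 1]
T5·…·T1 = [-3 0 0 0; 0 3 -3 0; 0 0 2 0; 0 0 0 1]
det M = -18; M⁻¹ = [-1/3 0 0 0; 0 1/3 1/2 0; 0 0 1/2 0; 0 0 0 1]
M⁻¹ · (-9, -22, 14/3)ᵀ = (3, -5, 7/3)ᵀ

p = (3, -5, 7/3)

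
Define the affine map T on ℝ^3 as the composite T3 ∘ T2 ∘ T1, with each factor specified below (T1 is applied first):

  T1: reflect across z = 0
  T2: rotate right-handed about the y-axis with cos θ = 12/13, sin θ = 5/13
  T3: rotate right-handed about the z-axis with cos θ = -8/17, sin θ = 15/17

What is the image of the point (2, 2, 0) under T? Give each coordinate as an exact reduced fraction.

T(p) = (-582/221, 152/221, -10/13)

T1 reflect across z = 0: (2, 2, 0) → (2, 2, 0)
T2 rotate right-handed about the y-axis with cos θ = 12/13, sin θ = 5/13: (2, 2, 0) → (24/13, 2, -10/13)
T3 rotate right-handed about the z-axis with cos θ = -8/17, sin θ = 15/17: (24/13, 2, -10/13) → (-582/221, 152/221, -10/13)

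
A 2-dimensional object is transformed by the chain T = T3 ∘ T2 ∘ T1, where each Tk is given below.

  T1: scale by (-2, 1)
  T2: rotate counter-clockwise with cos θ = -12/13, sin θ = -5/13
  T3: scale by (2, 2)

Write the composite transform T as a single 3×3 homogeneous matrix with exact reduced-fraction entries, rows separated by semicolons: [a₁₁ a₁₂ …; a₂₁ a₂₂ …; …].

T = [48/13 10/13 0; 20/13 -24/13 0; 0 0 1]

T1 = [-2 0 0; 0 1 0; 0 0 1]
T2·T1 = [24/13 5/13 0; 10/13 -12/13 0; 0 0 1]
T3·…·T1 = [48/13 10/13 0; 20/13 -24/13 0; 0 0 1]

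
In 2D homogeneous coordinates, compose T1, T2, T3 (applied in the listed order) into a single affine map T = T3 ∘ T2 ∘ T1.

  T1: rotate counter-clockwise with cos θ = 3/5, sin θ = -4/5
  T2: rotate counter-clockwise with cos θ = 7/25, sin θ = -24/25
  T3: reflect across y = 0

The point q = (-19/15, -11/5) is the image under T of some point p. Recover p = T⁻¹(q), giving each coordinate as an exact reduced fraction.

T1 = [3/5 4/5 0; -4/5 3/5 0; 0 0 1]
T2·T1 = [-3/5 4/5 0; -4/5 -3/5 0; 0 0 1]
T3·…·T1 = [-3/5 4/5 0; 4/5 3/5 0; 0 0 1]
det M = -1; M⁻¹ = [-3/5 4/5 0; 4/5 3/5 0; 0 0 1]
M⁻¹ · (-19/15, -11/5)ᵀ = (-1, -7/3)ᵀ

p = (-1, -7/3)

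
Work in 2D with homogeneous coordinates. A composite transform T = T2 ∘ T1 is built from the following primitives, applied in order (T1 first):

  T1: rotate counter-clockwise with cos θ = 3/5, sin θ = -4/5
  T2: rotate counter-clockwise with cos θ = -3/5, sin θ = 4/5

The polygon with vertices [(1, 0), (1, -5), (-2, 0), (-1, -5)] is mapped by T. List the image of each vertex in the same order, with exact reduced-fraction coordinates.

T1 rotate counter-clockwise with cos θ = 3/5, sin θ = -4/5: (1, 0) → (3/5, -4/5); (1, -5) → (-17/5, -19/5); (-2, 0) → (-6/5, 8/5); (-1, -5) → (-23/5, -11/5)
T2 rotate counter-clockwise with cos θ = -3/5, sin θ = 4/5: (3/5, -4/5) → (7/25, 24/25); (-17/5, -19/5) → (127/25, -11/25); (-6/5, 8/5) → (-14/25, -48/25); (-23/5, -11/5) → (113/25, -59/25)

image vertices: (7/25, 24/25), (127/25, -11/25), (-14/25, -48/25), (113/25, -59/25)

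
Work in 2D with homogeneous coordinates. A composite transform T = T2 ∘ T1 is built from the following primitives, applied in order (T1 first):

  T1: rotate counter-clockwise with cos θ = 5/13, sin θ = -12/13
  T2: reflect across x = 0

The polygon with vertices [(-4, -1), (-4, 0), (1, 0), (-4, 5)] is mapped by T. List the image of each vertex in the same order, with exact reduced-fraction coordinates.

T1 rotate counter-clockwise with cos θ = 5/13, sin θ = -12/13: (-4, -1) → (-32/13, 43/13); (-4, 0) → (-20/13, 48/13); (1, 0) → (5/13, -12/13); (-4, 5) → (40/13, 73/13)
T2 reflect across x = 0: (-32/13, 43/13) → (32/13, 43/13); (-20/13, 48/13) → (20/13, 48/13); (5/13, -12/13) → (-5/13, -12/13); (40/13, 73/13) → (-40/13, 73/13)

image vertices: (32/13, 43/13), (20/13, 48/13), (-5/13, -12/13), (-40/13, 73/13)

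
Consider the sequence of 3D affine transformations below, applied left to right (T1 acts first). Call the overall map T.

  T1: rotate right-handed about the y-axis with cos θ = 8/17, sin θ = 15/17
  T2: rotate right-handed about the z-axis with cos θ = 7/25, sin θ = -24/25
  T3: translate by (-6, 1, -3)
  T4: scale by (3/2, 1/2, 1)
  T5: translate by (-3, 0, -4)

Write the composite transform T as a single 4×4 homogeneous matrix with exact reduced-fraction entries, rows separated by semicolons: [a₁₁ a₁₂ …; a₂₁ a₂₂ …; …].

T1 = [8/17 0 15/17 0; 0 1 0 0; -15/17 0 8/17 0; 0 0 0 1]
T2·T1 = [56/425 24/25 21/85 0; -192/425 7/25 -72/85 0; -15/17 0 8/17 0; 0 0 0 1]
T3·…·T1 = [56/425 24/25 21/85 -6; -192/425 7/25 -72/85 1; -15/17 0 8/17 -3; 0 0 0 1]
T4·…·T1 = [84/425 36/25 63/170 -9; -96/425 7/50 -36/85 1/2; -15/17 0 8/17 -3; 0 0 0 1]
T5·…·T1 = [84/425 36/25 63/170 -12; -96/425 7/50 -36/85 1/2; -15/17 0 8/17 -7; 0 0 0 1]

T = [84/425 36/25 63/170 -12; -96/425 7/50 -36/85 1/2; -15/17 0 8/17 -7; 0 0 0 1]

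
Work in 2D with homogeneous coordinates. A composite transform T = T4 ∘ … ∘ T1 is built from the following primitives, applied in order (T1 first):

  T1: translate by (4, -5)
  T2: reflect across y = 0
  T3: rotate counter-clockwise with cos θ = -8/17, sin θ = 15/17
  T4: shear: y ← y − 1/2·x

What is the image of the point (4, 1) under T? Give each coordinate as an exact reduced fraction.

T1 translate by (4, -5): (4, 1) → (8, -4)
T2 reflect across y = 0: (8, -4) → (8, 4)
T3 rotate counter-clockwise with cos θ = -8/17, sin θ = 15/17: (8, 4) → (-124/17, 88/17)
T4 shear: y ← y − 1/2·x: (-124/17, 88/17) → (-124/17, 150/17)

T(p) = (-124/17, 150/17)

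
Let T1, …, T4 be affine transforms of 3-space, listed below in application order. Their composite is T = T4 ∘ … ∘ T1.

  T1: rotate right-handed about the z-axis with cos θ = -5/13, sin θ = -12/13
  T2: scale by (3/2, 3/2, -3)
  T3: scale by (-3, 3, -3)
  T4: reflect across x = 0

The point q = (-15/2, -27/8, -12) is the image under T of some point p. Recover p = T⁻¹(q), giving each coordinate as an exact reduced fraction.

p = (4/3, -5/4, -4/3)

T1 = [-5/13 12/13 0 0; -12/13 -5/13 0 0; 0 0 1 0; 0 0 0 1]
T2·T1 = [-15/26 18/13 0 0; -18/13 -15/26 0 0; 0 0 -3 0; 0 0 0 1]
T3·…·T1 = [45/26 -54/13 0 0; -54/13 -45/26 0 0; 0 0 9 0; 0 0 0 1]
T4·…·T1 = [-45/26 54/13 0 0; -54/13 -45/26 0 0; 0 0 9 0; 0 0 0 1]
det M = 729/4; M⁻¹ = [-10/117 -8/39 0 0; 8/39 -10/117 0 0; 0 0 1/9 0; 0 0 0 1]
M⁻¹ · (-15/2, -27/8, -12)ᵀ = (4/3, -5/4, -4/3)ᵀ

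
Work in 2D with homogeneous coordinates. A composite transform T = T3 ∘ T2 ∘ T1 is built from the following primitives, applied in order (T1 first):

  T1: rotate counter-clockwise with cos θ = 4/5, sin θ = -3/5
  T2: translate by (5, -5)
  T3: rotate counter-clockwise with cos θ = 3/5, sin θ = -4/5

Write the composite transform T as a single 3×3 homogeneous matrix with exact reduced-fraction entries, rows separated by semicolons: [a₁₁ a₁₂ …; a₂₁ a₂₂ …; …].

T = [0 1 -1; -1 0 -7; 0 0 1]

T1 = [4/5 3/5 0; -3/5 4/5 0; 0 0 1]
T2·T1 = [4/5 3/5 5; -3/5 4/5 -5; 0 0 1]
T3·…·T1 = [0 1 -1; -1 0 -7; 0 0 1]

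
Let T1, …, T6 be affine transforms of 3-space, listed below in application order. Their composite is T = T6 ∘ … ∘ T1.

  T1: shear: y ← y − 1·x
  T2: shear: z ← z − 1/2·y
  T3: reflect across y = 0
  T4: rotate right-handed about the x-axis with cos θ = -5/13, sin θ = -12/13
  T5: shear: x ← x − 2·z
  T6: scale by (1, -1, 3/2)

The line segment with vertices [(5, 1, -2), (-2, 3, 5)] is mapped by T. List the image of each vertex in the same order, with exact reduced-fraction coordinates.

T1 shear: y ← y − 1·x: (5, 1, -2) → (5, -4, -2); (-2, 3, 5) → (-2, 5, 5)
T2 shear: z ← z − 1/2·y: (5, -4, -2) → (5, -4, 0); (-2, 5, 5) → (-2, 5, 5/2)
T3 reflect across y = 0: (5, -4, 0) → (5, 4, 0); (-2, 5, 5/2) → (-2, -5, 5/2)
T4 rotate right-handed about the x-axis with cos θ = -5/13, sin θ = -12/13: (5, 4, 0) → (5, -20/13, -48/13); (-2, -5, 5/2) → (-2, 55/13, 95/26)
T5 shear: x ← x − 2·z: (5, -20/13, -48/13) → (161/13, -20/13, -48/13); (-2, 55/13, 95/26) → (-121/13, 55/13, 95/26)
T6 scale by (1, -1, 3/2): (161/13, -20/13, -48/13) → (161/13, 20/13, -72/13); (-121/13, 55/13, 95/26) → (-121/13, -55/13, 285/52)

image vertices: (161/13, 20/13, -72/13), (-121/13, -55/13, 285/52)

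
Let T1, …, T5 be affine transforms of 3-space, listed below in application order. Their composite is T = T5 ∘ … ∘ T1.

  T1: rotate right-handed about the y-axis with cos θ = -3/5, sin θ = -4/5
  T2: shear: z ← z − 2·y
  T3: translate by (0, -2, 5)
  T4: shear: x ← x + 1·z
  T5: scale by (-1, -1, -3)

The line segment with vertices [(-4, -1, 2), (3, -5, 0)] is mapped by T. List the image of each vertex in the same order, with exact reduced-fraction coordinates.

T1 rotate right-handed about the y-axis with cos θ = -3/5, sin θ = -4/5: (-4, -1, 2) → (4/5, -1, -22/5); (3, -5, 0) → (-9/5, -5, 12/5)
T2 shear: z ← z − 2·y: (4/5, -1, -22/5) → (4/5, -1, -12/5); (-9/5, -5, 12/5) → (-9/5, -5, 62/5)
T3 translate by (0, -2, 5): (4/5, -1, -12/5) → (4/5, -3, 13/5); (-9/5, -5, 62/5) → (-9/5, -7, 87/5)
T4 shear: x ← x + 1·z: (4/5, -3, 13/5) → (17/5, -3, 13/5); (-9/5, -7, 87/5) → (78/5, -7, 87/5)
T5 scale by (-1, -1, -3): (17/5, -3, 13/5) → (-17/5, 3, -39/5); (78/5, -7, 87/5) → (-78/5, 7, -261/5)

image vertices: (-17/5, 3, -39/5), (-78/5, 7, -261/5)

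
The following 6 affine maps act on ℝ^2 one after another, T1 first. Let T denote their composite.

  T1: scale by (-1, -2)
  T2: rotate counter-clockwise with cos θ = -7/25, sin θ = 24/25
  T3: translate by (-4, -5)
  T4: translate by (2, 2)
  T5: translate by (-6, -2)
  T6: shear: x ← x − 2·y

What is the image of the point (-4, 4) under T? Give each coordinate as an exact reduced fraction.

T1 scale by (-1, -2): (-4, 4) → (4, -8)
T2 rotate counter-clockwise with cos θ = -7/25, sin θ = 24/25: (4, -8) → (164/25, 152/25)
T3 translate by (-4, -5): (164/25, 152/25) → (64/25, 27/25)
T4 translate by (2, 2): (64/25, 27/25) → (114/25, 77/25)
T5 translate by (-6, -2): (114/25, 77/25) → (-36/25, 27/25)
T6 shear: x ← x − 2·y: (-36/25, 27/25) → (-18/5, 27/25)

T(p) = (-18/5, 27/25)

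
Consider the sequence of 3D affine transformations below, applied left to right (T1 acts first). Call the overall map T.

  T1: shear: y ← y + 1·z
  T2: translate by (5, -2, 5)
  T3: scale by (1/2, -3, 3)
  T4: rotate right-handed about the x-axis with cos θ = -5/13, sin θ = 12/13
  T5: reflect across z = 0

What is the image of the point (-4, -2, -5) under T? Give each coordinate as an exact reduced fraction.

T(p) = (1/2, -135/13, -324/13)

T1 shear: y ← y + 1·z: (-4, -2, -5) → (-4, -7, -5)
T2 translate by (5, -2, 5): (-4, -7, -5) → (1, -9, 0)
T3 scale by (1/2, -3, 3): (1, -9, 0) → (1/2, 27, 0)
T4 rotate right-handed about the x-axis with cos θ = -5/13, sin θ = 12/13: (1/2, 27, 0) → (1/2, -135/13, 324/13)
T5 reflect across z = 0: (1/2, -135/13, 324/13) → (1/2, -135/13, -324/13)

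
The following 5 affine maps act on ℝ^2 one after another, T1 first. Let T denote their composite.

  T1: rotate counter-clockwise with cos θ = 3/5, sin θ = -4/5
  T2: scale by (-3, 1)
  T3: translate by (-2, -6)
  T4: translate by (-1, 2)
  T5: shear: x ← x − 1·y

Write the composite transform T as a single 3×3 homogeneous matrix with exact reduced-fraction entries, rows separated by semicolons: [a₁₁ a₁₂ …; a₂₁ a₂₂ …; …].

T = [-1 -3 1; -4/5 3/5 -4; 0 0 1]

T1 = [3/5 4/5 0; -4/5 3/5 0; 0 0 1]
T2·T1 = [-9/5 -12/5 0; -4/5 3/5 0; 0 0 1]
T3·…·T1 = [-9/5 -12/5 -2; -4/5 3/5 -6; 0 0 1]
T4·…·T1 = [-9/5 -12/5 -3; -4/5 3/5 -4; 0 0 1]
T5·…·T1 = [-1 -3 1; -4/5 3/5 -4; 0 0 1]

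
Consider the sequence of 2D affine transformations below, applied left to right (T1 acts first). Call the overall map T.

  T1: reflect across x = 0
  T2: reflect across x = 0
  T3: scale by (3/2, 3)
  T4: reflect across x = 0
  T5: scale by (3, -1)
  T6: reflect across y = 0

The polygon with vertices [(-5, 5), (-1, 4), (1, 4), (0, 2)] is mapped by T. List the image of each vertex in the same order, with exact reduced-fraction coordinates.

image vertices: (45/2, 15), (9/2, 12), (-9/2, 12), (0, 6)

T1 reflect across x = 0: (-5, 5) → (5, 5); (-1, 4) → (1, 4); (1, 4) → (-1, 4); (0, 2) → (0, 2)
T2 reflect across x = 0: (5, 5) → (-5, 5); (1, 4) → (-1, 4); (-1, 4) → (1, 4); (0, 2) → (0, 2)
T3 scale by (3/2, 3): (-5, 5) → (-15/2, 15); (-1, 4) → (-3/2, 12); (1, 4) → (3/2, 12); (0, 2) → (0, 6)
T4 reflect across x = 0: (-15/2, 15) → (15/2, 15); (-3/2, 12) → (3/2, 12); (3/2, 12) → (-3/2, 12); (0, 6) → (0, 6)
T5 scale by (3, -1): (15/2, 15) → (45/2, -15); (3/2, 12) → (9/2, -12); (-3/2, 12) → (-9/2, -12); (0, 6) → (0, -6)
T6 reflect across y = 0: (45/2, -15) → (45/2, 15); (9/2, -12) → (9/2, 12); (-9/2, -12) → (-9/2, 12); (0, -6) → (0, 6)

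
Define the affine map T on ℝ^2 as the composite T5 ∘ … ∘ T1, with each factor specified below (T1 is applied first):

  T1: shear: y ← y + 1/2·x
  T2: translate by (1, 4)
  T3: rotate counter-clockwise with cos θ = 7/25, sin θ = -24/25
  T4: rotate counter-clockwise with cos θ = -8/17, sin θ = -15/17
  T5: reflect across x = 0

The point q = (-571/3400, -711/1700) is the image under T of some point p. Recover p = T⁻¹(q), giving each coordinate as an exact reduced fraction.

T1 = [1 0 0; 1/2 1 0; 0 0 1]
T2·T1 = [1 0 1; 1/2 1 4; 0 0 1]
T3·…·T1 = [19/25 24/25 103/25; -41/50 7/25 4/25; 0 0 1]
T4·…·T1 = [-919/850 -87/425 -764/425; -121/425 -416/425 -1577/425; 0 0 1]
T5·…·T1 = [919/850 87/425 764/425; -121/425 -416/425 -1577/425; 0 0 1]
det M = -1; M⁻¹ = [416/425 87/425 -1; -121/425 -919/850 -7/2; 0 0 1]
M⁻¹ · (-571/3400, -711/1700)ᵀ = (-5/4, -3)ᵀ

p = (-5/4, -3)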